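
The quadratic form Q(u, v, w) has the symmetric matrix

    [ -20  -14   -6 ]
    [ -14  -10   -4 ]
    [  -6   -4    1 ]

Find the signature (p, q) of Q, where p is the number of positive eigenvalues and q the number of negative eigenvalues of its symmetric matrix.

Applying the same elementary operations to the rows and columns of A produces a congruent diagonal matrix with entries -20, -1/5, 3.
So there are 1 positive, 2 negative pivots.

(1, 2)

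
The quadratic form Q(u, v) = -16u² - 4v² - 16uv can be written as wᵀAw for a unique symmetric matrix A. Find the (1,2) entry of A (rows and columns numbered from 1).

The coefficient of u·v in Q is -16. For a symmetric A this equals A[1,2] + A[2,1] = 2·A[1,2].
So A[1,2] = -16/2 = -8.

-8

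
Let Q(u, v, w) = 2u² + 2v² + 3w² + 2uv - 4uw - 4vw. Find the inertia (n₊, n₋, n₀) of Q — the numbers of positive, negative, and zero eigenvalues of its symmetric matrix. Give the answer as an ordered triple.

The associated matrix is A = [[2, 1, -2], [1, 2, -2], [-2, -2, 3]].
Symmetric row and column elimination reduces A to a congruent diagonal form with pivots 2, 3/2, 1/3.
So there are 3 positive pivots.

(3, 0, 0)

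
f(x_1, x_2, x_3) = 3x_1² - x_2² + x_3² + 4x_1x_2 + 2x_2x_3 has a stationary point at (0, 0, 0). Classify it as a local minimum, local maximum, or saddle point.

saddle point

The Hessian at the origin is H = [[6, 4, 0], [4, -2, 2], [0, 2, 2]].
Symmetric row and column elimination reduces H to a congruent diagonal form with pivots 6, -14/3, 20/7.
So there are 2 positive, 1 negative pivots.
H is indefinite, so the origin is a saddle point.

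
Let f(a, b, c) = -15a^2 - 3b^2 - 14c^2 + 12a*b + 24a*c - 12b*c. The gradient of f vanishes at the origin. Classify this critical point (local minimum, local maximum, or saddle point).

local maximum

The Hessian at the origin is H = [[-30, 12, 24], [12, -6, -12], [24, -12, -28]].
Applying the same elementary operations to the rows and columns of H produces a congruent diagonal matrix with entries -30, -6/5, -4.
Counting signs: 3 negative.
H is negative definite, so the origin is a strict local maximum.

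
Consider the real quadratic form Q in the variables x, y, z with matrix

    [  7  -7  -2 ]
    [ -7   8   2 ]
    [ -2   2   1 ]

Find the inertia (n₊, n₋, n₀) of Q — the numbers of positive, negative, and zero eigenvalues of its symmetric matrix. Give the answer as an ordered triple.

Congruent diagonalization of A (simultaneous row and column reduction) yields pivots 7, 1, 3/7.
So there are 3 positive pivots.

(3, 0, 0)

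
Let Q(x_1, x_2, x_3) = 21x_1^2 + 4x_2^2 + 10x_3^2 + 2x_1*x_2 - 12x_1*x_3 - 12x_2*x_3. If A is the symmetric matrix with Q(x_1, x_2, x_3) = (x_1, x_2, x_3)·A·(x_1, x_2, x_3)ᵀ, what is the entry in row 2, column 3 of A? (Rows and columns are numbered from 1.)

The coefficient of x_2·x_3 in Q is -12. For a symmetric A this equals A[2,3] + A[3,2] = 2·A[2,3].
So A[2,3] = -12/2 = -6.

-6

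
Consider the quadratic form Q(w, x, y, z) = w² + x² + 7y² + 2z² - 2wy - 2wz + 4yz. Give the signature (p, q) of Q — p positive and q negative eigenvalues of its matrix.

Write A = [[1, 0, -1, -1], [0, 1, 0, 0], [-1, 0, 7, 2], [-1, 0, 2, 2]].
Applying the same elementary operations to the rows and columns of A produces a congruent diagonal matrix with entries 1, 1, 6, 5/6.
That gives 4 positive pivots.

(4, 0)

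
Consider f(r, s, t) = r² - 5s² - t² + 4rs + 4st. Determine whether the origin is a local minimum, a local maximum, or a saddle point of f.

saddle point

The Hessian at the origin is H = [[2, 4, 0], [4, -10, 4], [0, 4, -2]].
Applying the same elementary operations to the rows and columns of H produces a congruent diagonal matrix with entries 2, -18, -10/9.
Counting signs: 1 positive, 2 negative.
H is indefinite, so the origin is a saddle point.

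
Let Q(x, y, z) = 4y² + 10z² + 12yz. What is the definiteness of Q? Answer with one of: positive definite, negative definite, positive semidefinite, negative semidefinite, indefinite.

The symmetric matrix is A = [[0, 0, 0], [0, 4, 6], [0, 6, 10]].
Symmetric row and column elimination reduces A to a congruent diagonal form with pivots 0, 4, 1.
That gives 2 positive, 1 zero pivots.
Hence Q is positive semidefinite.

positive semidefinite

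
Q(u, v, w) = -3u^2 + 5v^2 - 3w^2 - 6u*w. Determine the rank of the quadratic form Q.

2

The symmetric matrix is A = [[-3, 0, -3], [0, 5, 0], [-3, 0, -3]].
Congruent diagonalization of A (simultaneous row and column reduction) yields pivots -3, 5, 0.
So there are 1 positive, 1 negative, 1 zero pivots.
The rank is the number of nonzero pivots: 2.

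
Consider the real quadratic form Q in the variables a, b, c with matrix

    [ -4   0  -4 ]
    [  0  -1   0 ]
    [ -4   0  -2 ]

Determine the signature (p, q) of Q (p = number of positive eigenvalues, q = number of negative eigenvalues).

Symmetric row and column elimination reduces A to a congruent diagonal form with pivots -4, -1, 2.
So there are 1 positive, 2 negative pivots.

(1, 2)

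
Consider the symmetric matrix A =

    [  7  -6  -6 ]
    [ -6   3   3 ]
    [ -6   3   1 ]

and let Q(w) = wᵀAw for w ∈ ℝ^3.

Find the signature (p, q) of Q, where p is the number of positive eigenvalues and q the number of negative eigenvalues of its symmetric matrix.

(1, 2)

Symmetric row and column elimination reduces A to a congruent diagonal form with pivots 7, -15/7, -2.
That gives 1 positive, 2 negative pivots.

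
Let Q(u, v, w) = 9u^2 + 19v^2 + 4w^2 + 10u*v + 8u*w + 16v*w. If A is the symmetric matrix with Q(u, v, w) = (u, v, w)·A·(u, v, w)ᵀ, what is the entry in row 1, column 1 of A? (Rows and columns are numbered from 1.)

9

The coefficient of u^2 in Q is 9, and that is exactly A[1,1].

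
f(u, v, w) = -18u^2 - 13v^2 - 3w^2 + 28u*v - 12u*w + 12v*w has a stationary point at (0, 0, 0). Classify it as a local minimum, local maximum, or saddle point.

The Hessian at the origin is H = [[-36, 28, -12], [28, -26, 12], [-12, 12, -6]].
Row-reducing H symmetrically gives the diagonal entries -36, -38/9, -6/19.
So there are 3 negative pivots.
H is negative definite, so the origin is a strict local maximum.

local maximum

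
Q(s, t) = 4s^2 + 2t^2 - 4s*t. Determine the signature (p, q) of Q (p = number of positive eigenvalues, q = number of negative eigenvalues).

(2, 0)

The associated matrix is A = [[4, -2], [-2, 2]].
Symmetric row and column elimination reduces A to a congruent diagonal form with pivots 4, 1.
So there are 2 positive pivots.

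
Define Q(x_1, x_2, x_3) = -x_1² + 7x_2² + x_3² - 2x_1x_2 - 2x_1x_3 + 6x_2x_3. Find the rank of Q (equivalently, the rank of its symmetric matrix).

2

The associated matrix is A = [[-1, -1, -1], [-1, 7, 3], [-1, 3, 1]].
Row-reducing A symmetrically gives the diagonal entries -1, 8, 0.
That gives 1 positive, 1 negative, 1 zero pivots.
The rank is the number of nonzero pivots: 2.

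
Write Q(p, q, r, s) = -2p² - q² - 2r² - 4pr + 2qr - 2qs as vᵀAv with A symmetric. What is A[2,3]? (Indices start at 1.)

The coefficient of q·r in Q is 2. For a symmetric A this equals A[2,3] + A[3,2] = 2·A[2,3].
So A[2,3] = 2/2 = 1.

1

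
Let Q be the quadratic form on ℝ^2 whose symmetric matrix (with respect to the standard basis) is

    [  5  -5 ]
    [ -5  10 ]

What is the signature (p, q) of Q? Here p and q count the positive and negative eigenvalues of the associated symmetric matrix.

(2, 0)

An LDLᵀ factorisation of A has diagonal entries 5, 5.
Counting signs: 2 positive.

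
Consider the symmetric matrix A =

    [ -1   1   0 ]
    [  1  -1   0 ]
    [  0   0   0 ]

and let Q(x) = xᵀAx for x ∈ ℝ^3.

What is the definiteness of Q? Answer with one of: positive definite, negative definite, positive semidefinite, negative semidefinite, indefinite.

Row-reducing A symmetrically gives the diagonal entries -1, 0, 0.
So there are 1 negative, 2 zero pivots.
Hence Q is negative semidefinite.

negative semidefinite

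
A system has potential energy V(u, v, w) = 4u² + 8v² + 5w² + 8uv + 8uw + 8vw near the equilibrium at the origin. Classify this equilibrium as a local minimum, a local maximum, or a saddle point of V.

The Hessian at the origin is H = [[8, 8, 8], [8, 16, 8], [8, 8, 10]].
Congruent diagonalization of H (simultaneous row and column reduction) yields pivots 8, 8, 2.
So there are 3 positive pivots.
H is positive definite, so the origin is a strict local minimum.

local minimum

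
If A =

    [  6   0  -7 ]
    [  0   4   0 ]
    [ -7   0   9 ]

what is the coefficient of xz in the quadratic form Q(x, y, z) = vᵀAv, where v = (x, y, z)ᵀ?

The coefficient of xz is A[1,3] + A[3,1] = 2·(-7) = -14.

-14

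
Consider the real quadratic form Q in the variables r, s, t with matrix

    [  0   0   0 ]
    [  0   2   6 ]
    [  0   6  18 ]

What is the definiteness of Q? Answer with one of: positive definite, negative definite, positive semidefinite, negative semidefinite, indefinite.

positive semidefinite

Applying the same elementary operations to the rows and columns of A produces a congruent diagonal matrix with entries 0, 2, 0.
So there are 1 positive, 2 zero pivots.
Hence Q is positive semidefinite.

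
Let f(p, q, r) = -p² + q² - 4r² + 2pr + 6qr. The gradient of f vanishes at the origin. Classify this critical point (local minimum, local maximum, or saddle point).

saddle point

The Hessian at the origin is H = [[-2, 0, 2], [0, 2, 6], [2, 6, -8]].
Symmetric row and column elimination reduces H to a congruent diagonal form with pivots -2, 2, -24.
That gives 1 positive, 2 negative pivots.
H is indefinite, so the origin is a saddle point.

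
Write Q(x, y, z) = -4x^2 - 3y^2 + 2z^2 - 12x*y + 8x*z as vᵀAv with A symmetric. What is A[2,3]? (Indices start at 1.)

The coefficient of y·z in Q is 0. For a symmetric A this equals A[2,3] + A[3,2] = 2·A[2,3].
So A[2,3] = 0/2 = 0.

0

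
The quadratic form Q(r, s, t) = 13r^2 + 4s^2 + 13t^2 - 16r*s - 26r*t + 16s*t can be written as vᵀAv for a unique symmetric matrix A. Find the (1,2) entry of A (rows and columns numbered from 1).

The coefficient of r·s in Q is -16. For a symmetric A this equals A[1,2] + A[2,1] = 2·A[1,2].
So A[1,2] = -16/2 = -8.

-8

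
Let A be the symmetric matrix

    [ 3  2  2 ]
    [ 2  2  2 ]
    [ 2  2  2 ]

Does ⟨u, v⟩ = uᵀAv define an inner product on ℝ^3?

no

Congruent diagonalization of A (simultaneous row and column reduction) yields pivots 3, 2/3, 0.
So there are 2 positive, 1 zero pivots.
Hence Q is positive semidefinite.
⟨·,·⟩ is an inner product exactly when A is positive definite.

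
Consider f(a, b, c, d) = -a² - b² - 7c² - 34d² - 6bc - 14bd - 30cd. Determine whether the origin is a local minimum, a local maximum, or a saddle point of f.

The Hessian at the origin is H = [[-2, 0, 0, 0], [0, -2, -6, -14], [0, -6, -14, -30], [0, -14, -30, -68]].
Applying the same elementary operations to the rows and columns of H produces a congruent diagonal matrix with entries -2, -2, 4, -6.
That gives 1 positive, 3 negative pivots.
H is indefinite, so the origin is a saddle point.

saddle point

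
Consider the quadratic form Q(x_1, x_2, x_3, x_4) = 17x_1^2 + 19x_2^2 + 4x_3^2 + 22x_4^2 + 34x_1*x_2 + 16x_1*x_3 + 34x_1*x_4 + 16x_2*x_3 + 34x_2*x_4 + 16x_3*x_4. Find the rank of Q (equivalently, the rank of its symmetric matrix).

4

The symmetric matrix is A = [[17, 17, 8, 17], [17, 19, 8, 17], [8, 8, 4, 8], [17, 17, 8, 22]].
Symmetric row and column elimination reduces A to a congruent diagonal form with pivots 17, 2, 4/17, 5.
Counting signs: 4 positive.
The rank is the number of nonzero pivots: 4.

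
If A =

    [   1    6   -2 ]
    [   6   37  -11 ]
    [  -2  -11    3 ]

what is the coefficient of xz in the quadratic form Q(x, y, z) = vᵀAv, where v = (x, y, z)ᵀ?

The coefficient of xz is A[1,3] + A[3,1] = 2·(-2) = -4.

-4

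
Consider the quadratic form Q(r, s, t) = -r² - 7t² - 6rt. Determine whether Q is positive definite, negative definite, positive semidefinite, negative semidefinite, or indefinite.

indefinite

The associated matrix is A = [[-1, 0, -3], [0, 0, 0], [-3, 0, -7]].
Symmetric row and column elimination reduces A to a congruent diagonal form with pivots -1, 0, 2.
So there are 1 positive, 1 negative, 1 zero pivots.
Hence Q is indefinite.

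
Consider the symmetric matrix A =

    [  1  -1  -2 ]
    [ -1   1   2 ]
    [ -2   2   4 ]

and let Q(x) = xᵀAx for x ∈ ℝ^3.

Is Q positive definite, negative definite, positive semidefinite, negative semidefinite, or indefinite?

positive semidefinite

Applying the same elementary operations to the rows and columns of A produces a congruent diagonal matrix with entries 1, 0, 0.
That gives 1 positive, 2 zero pivots.
Hence Q is positive semidefinite.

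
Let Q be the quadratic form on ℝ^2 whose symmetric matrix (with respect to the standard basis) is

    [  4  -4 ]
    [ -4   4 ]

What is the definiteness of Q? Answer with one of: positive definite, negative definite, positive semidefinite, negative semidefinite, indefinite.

positive semidefinite

Symmetric row and column elimination reduces A to a congruent diagonal form with pivots 4, 0.
Counting signs: 1 positive, 1 zero.
Hence Q is positive semidefinite.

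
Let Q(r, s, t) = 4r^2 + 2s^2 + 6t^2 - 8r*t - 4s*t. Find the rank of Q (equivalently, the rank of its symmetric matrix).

The symmetric matrix is A = [[4, 0, -4], [0, 2, -2], [-4, -2, 6]].
Row-reducing A symmetrically gives the diagonal entries 4, 2, 0.
Counting signs: 2 positive, 1 zero.
The rank is the number of nonzero pivots: 2.

2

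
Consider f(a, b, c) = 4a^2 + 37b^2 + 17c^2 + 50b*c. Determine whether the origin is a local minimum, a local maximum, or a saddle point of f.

local minimum

The Hessian at the origin is H = [[8, 0, 0], [0, 74, 50], [0, 50, 34]].
Row-reducing H symmetrically gives the diagonal entries 8, 74, 8/37.
So there are 3 positive pivots.
H is positive definite, so the origin is a strict local minimum.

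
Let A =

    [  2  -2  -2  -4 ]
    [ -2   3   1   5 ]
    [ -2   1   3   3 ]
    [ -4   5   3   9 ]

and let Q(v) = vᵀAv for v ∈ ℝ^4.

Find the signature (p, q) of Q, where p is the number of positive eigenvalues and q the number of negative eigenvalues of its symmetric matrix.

(2, 0)

Congruent diagonalization of A (simultaneous row and column reduction) yields pivots 2, 1, 0, 0.
So there are 2 positive, 2 zero pivots.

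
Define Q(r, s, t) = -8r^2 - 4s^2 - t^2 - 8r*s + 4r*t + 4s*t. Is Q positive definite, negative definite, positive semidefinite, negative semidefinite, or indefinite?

The symmetric matrix is A = [[-8, -4, 2], [-4, -4, 2], [2, 2, -1]].
Row-reducing A symmetrically gives the diagonal entries -8, -2, 0.
So there are 2 negative, 1 zero pivots.
Hence Q is negative semidefinite.

negative semidefinite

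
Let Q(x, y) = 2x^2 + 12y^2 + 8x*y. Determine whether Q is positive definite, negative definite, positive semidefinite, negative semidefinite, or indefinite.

The symmetric matrix of Q is A = [[2, 4], [4, 12]].
Leading principal minors: Δ_1 = 2, Δ_2 = 8.
All leading principal minors are positive, so by Sylvester's criterion Q is positive definite.

positive definite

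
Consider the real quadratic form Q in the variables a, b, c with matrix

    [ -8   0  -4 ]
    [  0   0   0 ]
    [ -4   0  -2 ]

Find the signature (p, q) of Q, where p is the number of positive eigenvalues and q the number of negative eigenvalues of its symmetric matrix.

(0, 1)

Symmetric row and column elimination reduces A to a congruent diagonal form with pivots -8, 0, 0.
So there are 1 negative, 2 zero pivots.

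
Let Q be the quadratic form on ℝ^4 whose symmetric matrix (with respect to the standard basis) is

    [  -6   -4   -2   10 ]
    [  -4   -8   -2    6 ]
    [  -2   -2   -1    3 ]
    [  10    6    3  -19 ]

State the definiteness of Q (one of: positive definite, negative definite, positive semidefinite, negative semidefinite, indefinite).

negative definite

Leading principal minors: Δ_1 = -6, Δ_2 = 32, Δ_3 = -8, Δ_4 = 16.
The signs alternate starting with Δ_1 < 0, so by Sylvester's criterion Q is negative definite.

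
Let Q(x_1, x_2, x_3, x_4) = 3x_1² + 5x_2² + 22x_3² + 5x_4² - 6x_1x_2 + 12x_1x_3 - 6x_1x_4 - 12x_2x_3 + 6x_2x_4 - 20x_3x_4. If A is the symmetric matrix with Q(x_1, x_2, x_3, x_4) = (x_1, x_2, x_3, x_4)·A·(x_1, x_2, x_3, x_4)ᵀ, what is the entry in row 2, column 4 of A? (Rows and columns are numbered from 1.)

3

The coefficient of x_2·x_4 in Q is 6. For a symmetric A this equals A[2,4] + A[4,2] = 2·A[2,4].
So A[2,4] = 6/2 = 3.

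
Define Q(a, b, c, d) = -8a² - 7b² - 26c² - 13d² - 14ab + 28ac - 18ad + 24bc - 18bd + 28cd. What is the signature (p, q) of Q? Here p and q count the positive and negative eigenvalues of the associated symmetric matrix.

(0, 3)

The associated matrix is A = [[-8, -7, 14, -9], [-7, -7, 12, -9], [14, 12, -26, 14], [-9, -9, 14, -13]].
Symmetric row and column elimination reduces A to a congruent diagonal form with pivots -8, -7/8, -10/7, 0.
So there are 3 negative, 1 zero pivots.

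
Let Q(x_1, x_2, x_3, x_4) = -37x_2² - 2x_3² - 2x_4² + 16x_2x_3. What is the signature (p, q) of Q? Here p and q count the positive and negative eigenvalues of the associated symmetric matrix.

(0, 3)

The associated matrix is A = [[0, 0, 0, 0], [0, -37, 8, 0], [0, 8, -2, 0], [0, 0, 0, -2]].
Applying the same elementary operations to the rows and columns of A produces a congruent diagonal matrix with entries 0, -37, -10/37, -2.
Counting signs: 3 negative, 1 zero.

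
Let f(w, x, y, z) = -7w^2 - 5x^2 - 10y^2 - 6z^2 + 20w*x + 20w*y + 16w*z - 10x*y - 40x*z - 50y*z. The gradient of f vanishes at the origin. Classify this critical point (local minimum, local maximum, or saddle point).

saddle point

The Hessian at the origin is H = [[-14, 20, 20, 16], [20, -10, -10, -40], [20, -10, -20, -50], [16, -40, -50, -12]].
Applying the same elementary operations to the rows and columns of H produces a congruent diagonal matrix with entries -14, 130/7, -10, 6/13.
Counting signs: 2 positive, 2 negative.
H is indefinite, so the origin is a saddle point.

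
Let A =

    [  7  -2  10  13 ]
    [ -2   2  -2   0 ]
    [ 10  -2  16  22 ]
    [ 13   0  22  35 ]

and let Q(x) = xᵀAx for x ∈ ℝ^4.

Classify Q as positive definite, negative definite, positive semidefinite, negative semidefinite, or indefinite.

Congruent diagonalization of A (simultaneous row and column reduction) yields pivots 7, 10/7, 6/5, 0.
Counting signs: 3 positive, 1 zero.
Hence Q is positive semidefinite.

positive semidefinite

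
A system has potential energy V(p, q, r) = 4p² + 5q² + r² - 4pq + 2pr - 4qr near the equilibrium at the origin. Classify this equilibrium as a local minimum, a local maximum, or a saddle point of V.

The Hessian at the origin is H = [[8, -4, 2], [-4, 10, -4], [2, -4, 2]].
Congruent diagonalization of H (simultaneous row and column reduction) yields pivots 8, 8, 3/8.
That gives 3 positive pivots.
H is positive definite, so the origin is a strict local minimum.

local minimum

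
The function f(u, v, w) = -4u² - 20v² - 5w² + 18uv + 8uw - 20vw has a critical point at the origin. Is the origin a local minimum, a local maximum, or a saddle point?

The Hessian at the origin is H = [[-8, 18, 8], [18, -40, -20], [8, -20, -10]].
Symmetric row and column elimination reduces H to a congruent diagonal form with pivots -8, 1/2, -10.
That gives 1 positive, 2 negative pivots.
H is indefinite, so the origin is a saddle point.

saddle point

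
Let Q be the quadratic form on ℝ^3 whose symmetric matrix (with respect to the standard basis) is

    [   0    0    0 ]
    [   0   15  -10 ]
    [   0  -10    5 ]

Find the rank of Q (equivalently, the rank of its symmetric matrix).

2

Symmetric row and column elimination reduces A to a congruent diagonal form with pivots 0, 15, -5/3.
That gives 1 positive, 1 negative, 1 zero pivots.
The rank is the number of nonzero pivots: 2.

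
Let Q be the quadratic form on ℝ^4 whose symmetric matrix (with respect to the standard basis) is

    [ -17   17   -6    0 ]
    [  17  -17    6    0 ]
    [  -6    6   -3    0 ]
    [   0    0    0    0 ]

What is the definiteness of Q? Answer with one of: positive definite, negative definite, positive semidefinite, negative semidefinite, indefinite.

negative semidefinite

Applying the same elementary operations to the rows and columns of A produces a congruent diagonal matrix with entries -17, 0, -15/17, 0.
That gives 2 negative, 2 zero pivots.
Hence Q is negative semidefinite.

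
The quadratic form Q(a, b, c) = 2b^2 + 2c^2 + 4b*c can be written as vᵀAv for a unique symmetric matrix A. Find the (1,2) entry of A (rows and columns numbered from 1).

The coefficient of a·b in Q is 0. For a symmetric A this equals A[1,2] + A[2,1] = 2·A[1,2].
So A[1,2] = 0/2 = 0.

0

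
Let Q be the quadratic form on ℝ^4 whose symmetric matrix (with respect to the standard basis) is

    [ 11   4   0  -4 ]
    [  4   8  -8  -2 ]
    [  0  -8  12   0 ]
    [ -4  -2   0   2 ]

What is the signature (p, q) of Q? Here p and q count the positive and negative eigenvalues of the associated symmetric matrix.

Row-reducing A symmetrically gives the diagonal entries 11, 72/11, 20/9, 3/10.
That gives 4 positive pivots.

(4, 0)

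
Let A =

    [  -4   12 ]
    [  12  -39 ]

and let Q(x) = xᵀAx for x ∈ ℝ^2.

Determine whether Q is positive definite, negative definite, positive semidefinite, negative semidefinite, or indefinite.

negative definite

Applying the same elementary operations to the rows and columns of A produces a congruent diagonal matrix with entries -4, -3.
That gives 2 negative pivots.
Hence Q is negative definite.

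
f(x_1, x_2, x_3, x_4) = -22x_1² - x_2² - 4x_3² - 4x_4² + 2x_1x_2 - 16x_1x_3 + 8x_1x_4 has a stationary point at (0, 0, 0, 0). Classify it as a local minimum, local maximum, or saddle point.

The Hessian at the origin is H = [[-44, 2, -16, 8], [2, -2, 0, 0], [-16, 0, -8, 0], [8, 0, 0, -8]].
Row-reducing H symmetrically gives the diagonal entries -44, -21/11, -40/21, -8/5.
That gives 4 negative pivots.
H is negative definite, so the origin is a strict local maximum.

local maximum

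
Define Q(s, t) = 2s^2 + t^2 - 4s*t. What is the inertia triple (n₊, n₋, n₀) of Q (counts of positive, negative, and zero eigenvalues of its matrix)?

(1, 1, 0)

Write A = [[2, -2], [-2, 1]].
An LDLᵀ factorisation of A has diagonal entries 2, -1.
That gives 1 positive, 1 negative pivots.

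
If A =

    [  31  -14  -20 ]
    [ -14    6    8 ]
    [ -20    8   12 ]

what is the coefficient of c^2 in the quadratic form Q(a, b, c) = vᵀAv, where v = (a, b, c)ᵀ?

The coefficient of c^2 is the diagonal entry A[3,3] = 12.

12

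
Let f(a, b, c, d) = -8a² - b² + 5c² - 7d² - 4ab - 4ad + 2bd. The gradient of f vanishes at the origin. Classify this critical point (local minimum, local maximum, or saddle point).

saddle point

The Hessian at the origin is H = [[-16, -4, 0, -4], [-4, -2, 0, 2], [0, 0, 10, 0], [-4, 2, 0, -14]].
Congruent diagonalization of H (simultaneous row and column reduction) yields pivots -16, -1, 10, -4.
That gives 1 positive, 3 negative pivots.
H is indefinite, so the origin is a saddle point.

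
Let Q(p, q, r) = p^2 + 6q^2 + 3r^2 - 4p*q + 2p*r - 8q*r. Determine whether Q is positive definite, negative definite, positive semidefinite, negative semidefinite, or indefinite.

The symmetric matrix is A = [[1, -2, 1], [-2, 6, -4], [1, -4, 3]].
Applying the same elementary operations to the rows and columns of A produces a congruent diagonal matrix with entries 1, 2, 0.
So there are 2 positive, 1 zero pivots.
Hence Q is positive semidefinite.

positive semidefinite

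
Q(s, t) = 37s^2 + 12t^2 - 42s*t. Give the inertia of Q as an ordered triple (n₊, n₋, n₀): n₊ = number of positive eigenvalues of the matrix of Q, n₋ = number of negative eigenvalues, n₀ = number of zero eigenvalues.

(2, 0, 0)

Write A = [[37, -21], [-21, 12]].
An LDLᵀ factorisation of A has diagonal entries 37, 3/37.
So there are 2 positive pivots.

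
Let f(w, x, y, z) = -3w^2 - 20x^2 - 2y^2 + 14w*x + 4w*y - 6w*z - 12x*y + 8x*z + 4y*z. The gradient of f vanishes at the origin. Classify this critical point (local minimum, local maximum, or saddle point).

saddle point

The Hessian at the origin is H = [[-6, 14, 4, -6], [14, -40, -12, 8], [4, -12, -4, 4], [-6, 8, 4, 0]].
An LDLᵀ factorisation of H has diagonal entries -6, -22/3, -4/11, 24.
Counting signs: 1 positive, 3 negative.
H is indefinite, so the origin is a saddle point.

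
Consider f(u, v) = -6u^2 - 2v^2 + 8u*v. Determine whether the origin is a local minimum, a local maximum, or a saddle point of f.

The Hessian at the origin is H = [[-12, 8], [8, -4]].
det H = -12·-4 − (8)² = -16 < 0, so H is indefinite.
Therefore the origin is a saddle point.

saddle point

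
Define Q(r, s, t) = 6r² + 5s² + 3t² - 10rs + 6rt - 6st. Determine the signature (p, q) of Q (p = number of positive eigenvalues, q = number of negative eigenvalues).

The associated matrix is A = [[6, -5, 3], [-5, 5, -3], [3, -3, 3]].
Symmetric row and column elimination reduces A to a congruent diagonal form with pivots 6, 5/6, 6/5.
Counting signs: 3 positive.

(3, 0)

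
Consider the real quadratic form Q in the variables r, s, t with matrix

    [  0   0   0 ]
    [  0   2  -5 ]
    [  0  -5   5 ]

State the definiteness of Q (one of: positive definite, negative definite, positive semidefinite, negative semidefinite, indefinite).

Symmetric row and column elimination reduces A to a congruent diagonal form with pivots 0, 2, -15/2.
Counting signs: 1 positive, 1 negative, 1 zero.
Hence Q is indefinite.

indefinite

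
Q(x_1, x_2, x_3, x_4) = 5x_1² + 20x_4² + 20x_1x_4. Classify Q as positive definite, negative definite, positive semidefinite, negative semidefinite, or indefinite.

positive semidefinite

The associated matrix is A = [[5, 0, 0, 10], [0, 0, 0, 0], [0, 0, 0, 0], [10, 0, 0, 20]].
Row-reducing A symmetrically gives the diagonal entries 5, 0, 0, 0.
That gives 1 positive, 3 zero pivots.
Hence Q is positive semidefinite.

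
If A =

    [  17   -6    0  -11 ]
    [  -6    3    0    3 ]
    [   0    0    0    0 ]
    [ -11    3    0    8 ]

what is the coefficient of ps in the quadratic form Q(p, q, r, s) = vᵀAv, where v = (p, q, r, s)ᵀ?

The coefficient of ps is A[1,4] + A[4,1] = 2·(-11) = -22.

-22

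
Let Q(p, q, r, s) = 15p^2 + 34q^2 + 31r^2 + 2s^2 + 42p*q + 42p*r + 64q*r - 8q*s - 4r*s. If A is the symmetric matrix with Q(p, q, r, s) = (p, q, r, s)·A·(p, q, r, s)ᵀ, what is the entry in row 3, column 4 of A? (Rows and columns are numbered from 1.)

The coefficient of r·s in Q is -4. For a symmetric A this equals A[3,4] + A[4,3] = 2·A[3,4].
So A[3,4] = -4/2 = -2.

-2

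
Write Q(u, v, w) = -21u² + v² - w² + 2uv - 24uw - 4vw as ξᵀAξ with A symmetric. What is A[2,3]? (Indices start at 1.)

The coefficient of v·w in Q is -4. For a symmetric A this equals A[2,3] + A[3,2] = 2·A[2,3].
So A[2,3] = -4/2 = -2.

-2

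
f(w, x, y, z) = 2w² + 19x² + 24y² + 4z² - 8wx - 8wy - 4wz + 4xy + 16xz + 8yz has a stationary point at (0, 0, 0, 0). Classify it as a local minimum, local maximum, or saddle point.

local minimum

The Hessian at the origin is H = [[4, -8, -8, -4], [-8, 38, 4, 16], [-8, 4, 48, 8], [-4, 16, 8, 8]].
An LDLᵀ factorisation of H has diagonal entries 4, 22, 280/11, 12/35.
Counting signs: 4 positive.
H is positive definite, so the origin is a strict local minimum.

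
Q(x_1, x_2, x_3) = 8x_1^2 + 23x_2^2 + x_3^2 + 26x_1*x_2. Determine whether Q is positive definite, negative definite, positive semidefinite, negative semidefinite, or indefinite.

The symmetric matrix of Q is A = [[8, 13, 0], [13, 23, 0], [0, 0, 1]].
Leading principal minors: Δ_1 = 8, Δ_2 = 15, Δ_3 = 15.
All leading principal minors are positive, so by Sylvester's criterion Q is positive definite.

positive definite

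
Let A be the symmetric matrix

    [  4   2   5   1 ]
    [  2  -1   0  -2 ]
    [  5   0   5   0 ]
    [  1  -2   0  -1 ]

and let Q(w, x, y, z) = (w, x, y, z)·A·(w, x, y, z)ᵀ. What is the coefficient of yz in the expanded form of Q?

The coefficient of yz is A[3,4] + A[4,3] = 2·0 = 0.

0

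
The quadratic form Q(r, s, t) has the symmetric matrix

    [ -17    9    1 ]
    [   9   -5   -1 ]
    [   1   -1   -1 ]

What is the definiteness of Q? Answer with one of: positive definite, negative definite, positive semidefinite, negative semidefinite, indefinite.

negative semidefinite

Applying the same elementary operations to the rows and columns of A produces a congruent diagonal matrix with entries -17, -4/17, 0.
That gives 2 negative, 1 zero pivots.
Hence Q is negative semidefinite.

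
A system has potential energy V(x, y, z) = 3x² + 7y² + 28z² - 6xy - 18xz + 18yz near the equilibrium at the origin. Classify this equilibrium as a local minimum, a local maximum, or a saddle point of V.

local minimum

The Hessian at the origin is H = [[6, -6, -18], [-6, 14, 18], [-18, 18, 56]].
Symmetric row and column elimination reduces H to a congruent diagonal form with pivots 6, 8, 2.
That gives 3 positive pivots.
H is positive definite, so the origin is a strict local minimum.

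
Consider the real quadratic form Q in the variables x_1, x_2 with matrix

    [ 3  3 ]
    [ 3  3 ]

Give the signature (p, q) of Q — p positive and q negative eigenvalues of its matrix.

Congruent diagonalization of A (simultaneous row and column reduction) yields pivots 3, 0.
That gives 1 positive, 1 zero pivots.

(1, 0)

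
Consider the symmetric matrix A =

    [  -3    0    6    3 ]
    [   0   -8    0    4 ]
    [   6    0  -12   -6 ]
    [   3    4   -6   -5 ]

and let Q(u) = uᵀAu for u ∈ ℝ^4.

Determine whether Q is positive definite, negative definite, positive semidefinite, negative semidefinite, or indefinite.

negative semidefinite

Applying the same elementary operations to the rows and columns of A produces a congruent diagonal matrix with entries -3, -8, 0, 0.
So there are 2 negative, 2 zero pivots.
Hence Q is negative semidefinite.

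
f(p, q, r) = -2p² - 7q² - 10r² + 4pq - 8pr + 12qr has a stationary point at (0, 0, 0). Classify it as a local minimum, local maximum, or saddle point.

The Hessian at the origin is H = [[-4, 4, -8], [4, -14, 12], [-8, 12, -20]].
Applying the same elementary operations to the rows and columns of H produces a congruent diagonal matrix with entries -4, -10, -12/5.
That gives 3 negative pivots.
H is negative definite, so the origin is a strict local maximum.

local maximum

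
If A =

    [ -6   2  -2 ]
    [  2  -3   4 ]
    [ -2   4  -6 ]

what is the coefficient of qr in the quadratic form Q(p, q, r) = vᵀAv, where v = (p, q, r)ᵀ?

8

The coefficient of qr is A[2,3] + A[3,2] = 2·4 = 8.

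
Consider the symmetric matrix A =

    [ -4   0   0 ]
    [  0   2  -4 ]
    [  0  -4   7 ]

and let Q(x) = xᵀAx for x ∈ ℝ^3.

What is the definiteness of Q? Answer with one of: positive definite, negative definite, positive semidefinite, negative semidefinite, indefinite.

indefinite

Symmetric row and column elimination reduces A to a congruent diagonal form with pivots -4, 2, -1.
That gives 1 positive, 2 negative pivots.
Hence Q is indefinite.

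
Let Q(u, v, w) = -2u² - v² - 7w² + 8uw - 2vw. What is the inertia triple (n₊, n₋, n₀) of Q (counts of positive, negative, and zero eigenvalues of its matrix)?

Write A = [[-2, 0, 4], [0, -1, -1], [4, -1, -7]].
Applying the same elementary operations to the rows and columns of A produces a congruent diagonal matrix with entries -2, -1, 2.
That gives 1 positive, 2 negative pivots.

(1, 2, 0)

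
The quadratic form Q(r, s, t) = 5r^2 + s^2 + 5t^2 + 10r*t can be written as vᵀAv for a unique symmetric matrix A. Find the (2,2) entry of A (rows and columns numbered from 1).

1

The coefficient of s^2 in Q is 1, and that is exactly A[2,2].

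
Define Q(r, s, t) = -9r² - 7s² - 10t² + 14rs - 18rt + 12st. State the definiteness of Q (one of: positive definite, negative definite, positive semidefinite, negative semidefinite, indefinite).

The symmetric matrix of Q is A = [[-9, 7, -9], [7, -7, 6], [-9, 6, -10]].
Leading principal minors: Δ_1 = -9, Δ_2 = 14, Δ_3 = -5.
The signs alternate starting with Δ_1 < 0, so by Sylvester's criterion Q is negative definite.

negative definite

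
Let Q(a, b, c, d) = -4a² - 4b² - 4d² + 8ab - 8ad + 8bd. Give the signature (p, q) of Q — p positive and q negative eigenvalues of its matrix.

The associated matrix is A = [[-4, 4, 0, -4], [4, -4, 0, 4], [0, 0, 0, 0], [-4, 4, 0, -4]].
Row-reducing A symmetrically gives the diagonal entries -4, 0, 0, 0.
So there are 1 negative, 3 zero pivots.

(0, 1)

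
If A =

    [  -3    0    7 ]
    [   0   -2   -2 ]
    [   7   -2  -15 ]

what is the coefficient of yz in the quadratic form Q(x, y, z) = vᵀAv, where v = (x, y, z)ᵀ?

The coefficient of yz is A[2,3] + A[3,2] = 2·(-2) = -4.

-4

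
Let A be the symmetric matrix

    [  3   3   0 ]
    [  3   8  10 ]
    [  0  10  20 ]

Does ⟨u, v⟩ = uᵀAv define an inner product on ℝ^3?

no

Applying the same elementary operations to the rows and columns of A produces a congruent diagonal matrix with entries 3, 5, 0.
So there are 2 positive, 1 zero pivots.
Hence Q is positive semidefinite.
⟨·,·⟩ is an inner product exactly when A is positive definite.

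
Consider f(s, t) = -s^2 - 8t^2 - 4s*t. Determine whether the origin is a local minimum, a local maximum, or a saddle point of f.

The Hessian at the origin is H = [[-2, -4], [-4, -16]].
det H = -2·-16 − (-4)² = 16 > 0 and H[1,1] = -2 < 0, so H is negative definite.
Therefore the origin is a local maximum.

local maximum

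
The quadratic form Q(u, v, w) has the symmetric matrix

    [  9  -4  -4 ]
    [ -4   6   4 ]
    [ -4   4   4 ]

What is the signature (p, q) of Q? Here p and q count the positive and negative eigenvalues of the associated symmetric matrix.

Applying the same elementary operations to the rows and columns of A produces a congruent diagonal matrix with entries 9, 38/9, 20/19.
So there are 3 positive pivots.

(3, 0)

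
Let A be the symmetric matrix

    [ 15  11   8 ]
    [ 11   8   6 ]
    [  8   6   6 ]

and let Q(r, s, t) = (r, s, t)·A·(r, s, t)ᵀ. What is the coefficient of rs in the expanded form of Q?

The coefficient of rs is A[1,2] + A[2,1] = 2·11 = 22.

22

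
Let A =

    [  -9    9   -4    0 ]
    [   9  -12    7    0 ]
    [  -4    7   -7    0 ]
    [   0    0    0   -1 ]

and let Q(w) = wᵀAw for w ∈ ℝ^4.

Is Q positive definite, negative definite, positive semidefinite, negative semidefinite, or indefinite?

Leading principal minors: Δ_1 = -9, Δ_2 = 27, Δ_3 = -60, Δ_4 = 60.
The signs alternate starting with Δ_1 < 0, so by Sylvester's criterion Q is negative definite.

negative definite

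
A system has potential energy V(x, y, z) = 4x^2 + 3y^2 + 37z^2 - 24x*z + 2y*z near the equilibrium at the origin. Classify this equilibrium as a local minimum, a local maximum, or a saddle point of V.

local minimum

The Hessian at the origin is H = [[8, 0, -24], [0, 6, 2], [-24, 2, 74]].
Applying the same elementary operations to the rows and columns of H produces a congruent diagonal matrix with entries 8, 6, 4/3.
That gives 3 positive pivots.
H is positive definite, so the origin is a strict local minimum.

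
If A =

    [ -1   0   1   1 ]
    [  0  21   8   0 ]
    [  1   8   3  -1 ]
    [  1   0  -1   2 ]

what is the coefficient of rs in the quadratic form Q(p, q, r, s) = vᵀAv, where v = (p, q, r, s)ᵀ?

-2

The coefficient of rs is A[3,4] + A[4,3] = 2·(-1) = -2.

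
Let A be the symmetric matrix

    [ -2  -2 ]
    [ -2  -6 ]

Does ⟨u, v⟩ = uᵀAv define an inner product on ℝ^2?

Leading principal minors: Δ_1 = -2, Δ_2 = 8.
The signs alternate starting with Δ_1 < 0, so by Sylvester's criterion Q is negative definite.
⟨·,·⟩ is an inner product exactly when A is positive definite.

no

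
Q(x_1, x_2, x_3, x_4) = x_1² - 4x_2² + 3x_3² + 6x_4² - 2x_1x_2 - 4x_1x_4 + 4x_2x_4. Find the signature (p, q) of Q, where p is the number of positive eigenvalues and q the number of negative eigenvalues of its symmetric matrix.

The symmetric matrix is A = [[1, -1, 0, -2], [-1, -4, 0, 2], [0, 0, 3, 0], [-2, 2, 0, 6]].
Symmetric row and column elimination reduces A to a congruent diagonal form with pivots 1, -5, 3, 2.
Counting signs: 3 positive, 1 negative.

(3, 1)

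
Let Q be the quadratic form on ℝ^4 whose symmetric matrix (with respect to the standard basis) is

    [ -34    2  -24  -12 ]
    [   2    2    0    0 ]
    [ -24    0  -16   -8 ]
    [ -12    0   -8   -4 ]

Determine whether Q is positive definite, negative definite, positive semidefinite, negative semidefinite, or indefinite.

Symmetric row and column elimination reduces A to a congruent diagonal form with pivots -34, 36/17, 0, 0.
That gives 1 positive, 1 negative, 2 zero pivots.
Hence Q is indefinite.

indefinite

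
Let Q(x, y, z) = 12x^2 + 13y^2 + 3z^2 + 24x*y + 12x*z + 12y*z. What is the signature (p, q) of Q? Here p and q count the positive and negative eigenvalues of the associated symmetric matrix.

(2, 0)

The symmetric matrix is A = [[12, 12, 6], [12, 13, 6], [6, 6, 3]].
Applying the same elementary operations to the rows and columns of A produces a congruent diagonal matrix with entries 12, 1, 0.
Counting signs: 2 positive, 1 zero.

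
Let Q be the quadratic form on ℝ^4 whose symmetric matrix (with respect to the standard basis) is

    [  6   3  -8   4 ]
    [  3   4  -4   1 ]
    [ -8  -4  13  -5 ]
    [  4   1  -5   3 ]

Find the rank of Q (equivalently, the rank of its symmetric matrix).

An LDLᵀ factorisation of A has diagonal entries 6, 5/2, 7/3, -4/35.
Counting signs: 3 positive, 1 negative.
The rank is the number of nonzero pivots: 4.

4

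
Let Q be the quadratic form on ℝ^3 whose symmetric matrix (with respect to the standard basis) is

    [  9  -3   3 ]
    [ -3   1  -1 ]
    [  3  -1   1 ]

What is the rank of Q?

1

Applying the same elementary operations to the rows and columns of A produces a congruent diagonal matrix with entries 9, 0, 0.
That gives 1 positive, 2 zero pivots.
The rank is the number of nonzero pivots: 1.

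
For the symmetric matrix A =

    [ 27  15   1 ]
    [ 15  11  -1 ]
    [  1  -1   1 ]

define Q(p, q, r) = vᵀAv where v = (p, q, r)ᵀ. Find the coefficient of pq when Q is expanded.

The coefficient of pq is A[1,2] + A[2,1] = 2·15 = 30.

30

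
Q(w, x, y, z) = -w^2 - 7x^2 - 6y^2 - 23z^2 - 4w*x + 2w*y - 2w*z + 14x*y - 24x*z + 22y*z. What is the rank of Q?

The associated matrix is A = [[-1, -2, 1, -1], [-2, -7, 7, -12], [1, 7, -6, 11], [-1, -12, 11, -23]].
An LDLᵀ factorisation of A has diagonal entries -1, -3, 10/3, -2.
That gives 1 positive, 3 negative pivots.
The rank is the number of nonzero pivots: 4.

4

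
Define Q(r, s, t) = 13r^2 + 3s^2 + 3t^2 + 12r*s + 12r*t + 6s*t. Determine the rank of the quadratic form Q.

The symmetric matrix is A = [[13, 6, 6], [6, 3, 3], [6, 3, 3]].
Symmetric row and column elimination reduces A to a congruent diagonal form with pivots 13, 3/13, 0.
Counting signs: 2 positive, 1 zero.
The rank is the number of nonzero pivots: 2.

2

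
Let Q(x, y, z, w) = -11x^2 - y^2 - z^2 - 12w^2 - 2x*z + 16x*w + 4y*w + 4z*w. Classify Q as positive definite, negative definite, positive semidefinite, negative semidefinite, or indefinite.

negative definite

The symmetric matrix of Q is A = [[-11, 0, -1, 8], [0, -1, 0, 2], [-1, 0, -1, 2], [8, 2, 2, -12]].
Leading principal minors: Δ_1 = -11, Δ_2 = 11, Δ_3 = -10, Δ_4 = 4.
The signs alternate starting with Δ_1 < 0, so by Sylvester's criterion Q is negative definite.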